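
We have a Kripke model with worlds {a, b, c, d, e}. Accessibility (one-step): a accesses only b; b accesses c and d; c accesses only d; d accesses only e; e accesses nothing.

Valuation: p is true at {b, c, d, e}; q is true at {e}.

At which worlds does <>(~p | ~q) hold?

a: successors {b}; ~p | ~q there: b:T. ✓
b: successors {c, d}; ~p | ~q there: c:T, d:T. ✓
c: successors {d}; ~p | ~q there: d:T. ✓
d: successors {e}; ~p | ~q there: e:F. ✗
e: no successors, so <>(~p | ~q) fails. ✗

{a, b, c}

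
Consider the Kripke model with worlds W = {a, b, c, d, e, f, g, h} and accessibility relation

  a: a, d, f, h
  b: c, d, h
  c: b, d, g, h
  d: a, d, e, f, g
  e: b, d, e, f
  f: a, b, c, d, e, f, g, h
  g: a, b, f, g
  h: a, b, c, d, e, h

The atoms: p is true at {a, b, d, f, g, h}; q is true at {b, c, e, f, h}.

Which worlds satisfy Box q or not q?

{a, d, g}

a: Box q is F, not q is T. ✓
b: Box q is F, not q is F. ✗
c: Box q is F, not q is F. ✗
d: Box q is F, not q is T. ✓
e: Box q is F, not q is F. ✗
f: Box q is F, not q is F. ✗
g: Box q is F, not q is T. ✓
h: Box q is F, not q is F. ✗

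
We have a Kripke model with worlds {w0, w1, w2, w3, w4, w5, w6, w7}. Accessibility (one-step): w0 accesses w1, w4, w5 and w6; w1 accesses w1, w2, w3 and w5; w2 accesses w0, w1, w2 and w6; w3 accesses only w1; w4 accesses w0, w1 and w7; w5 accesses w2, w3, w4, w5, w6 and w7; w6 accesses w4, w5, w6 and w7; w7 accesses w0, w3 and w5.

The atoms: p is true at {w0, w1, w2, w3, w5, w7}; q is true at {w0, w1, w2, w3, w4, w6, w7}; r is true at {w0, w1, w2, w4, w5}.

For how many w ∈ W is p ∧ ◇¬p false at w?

w0: p is T, ◇¬p is T. ✓
w1: p is T, ◇¬p is F. ✗
w2: p is T, ◇¬p is T. ✓
w3: p is T, ◇¬p is F. ✗
w4: p is F, ◇¬p is F. ✗
w5: p is T, ◇¬p is T. ✓
w6: p is F, ◇¬p is T. ✗
w7: p is T, ◇¬p is F. ✗
Satisfying worlds: {w0, w2, w5}.
So p ∧ ◇¬p fails at the other 5 worlds.

5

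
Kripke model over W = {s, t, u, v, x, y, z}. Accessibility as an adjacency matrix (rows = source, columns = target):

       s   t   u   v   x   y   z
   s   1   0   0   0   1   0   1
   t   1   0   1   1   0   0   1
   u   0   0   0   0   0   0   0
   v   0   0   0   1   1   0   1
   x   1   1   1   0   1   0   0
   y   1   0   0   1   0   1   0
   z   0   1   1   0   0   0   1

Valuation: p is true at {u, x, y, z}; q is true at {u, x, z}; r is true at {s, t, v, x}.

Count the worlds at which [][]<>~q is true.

2

s: successors {s, x, z}; []<>~q there: s:T, x:F, z:F. ✗
t: successors {s, u, v, z}; []<>~q there: s:T, u:T, v:T, z:F. ✗
u: no successors, so [][]<>~q holds vacuously. ✓
v: successors {v, x, z}; []<>~q there: v:T, x:F, z:F. ✗
x: successors {s, t, u, x}; []<>~q there: s:T, t:F, u:T, x:F. ✗
y: successors {s, v, y}; []<>~q there: s:T, v:T, y:T. ✓
z: successors {t, u, z}; []<>~q there: t:F, u:T, z:F. ✗
Satisfying worlds: {u, y}.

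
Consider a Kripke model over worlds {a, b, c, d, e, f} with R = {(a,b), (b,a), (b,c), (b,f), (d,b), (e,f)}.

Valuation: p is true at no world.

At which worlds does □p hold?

{c, f}

a: successors {b}; p there: b:F. ✗
b: successors {a, c, f}; p there: a:F, c:F, f:F. ✗
c: no successors, so □p holds vacuously. ✓
d: successors {b}; p there: b:F. ✗
e: successors {f}; p there: f:F. ✗
f: no successors, so □p holds vacuously. ✓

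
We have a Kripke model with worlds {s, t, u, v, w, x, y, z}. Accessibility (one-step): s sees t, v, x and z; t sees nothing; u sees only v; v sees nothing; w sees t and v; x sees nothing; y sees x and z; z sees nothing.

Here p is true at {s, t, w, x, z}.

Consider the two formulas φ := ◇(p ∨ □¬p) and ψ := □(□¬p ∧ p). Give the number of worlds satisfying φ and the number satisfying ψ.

4 and 5

For ◇(p ∨ □¬p):
s: successors {t, v, x, z}; p ∨ □¬p there: t:T, v:T, x:T, z:T. ✓
t: no successors, so ◇(p ∨ □¬p) fails. ✗
u: successors {v}; p ∨ □¬p there: v:T. ✓
v: no successors, so ◇(p ∨ □¬p) fails. ✗
w: successors {t, v}; p ∨ □¬p there: t:T, v:T. ✓
x: no successors, so ◇(p ∨ □¬p) fails. ✗
y: successors {x, z}; p ∨ □¬p there: x:T, z:T. ✓
z: no successors, so ◇(p ∨ □¬p) fails. ✗
— 4 worlds.
For □(□¬p ∧ p):
s: successors {t, v, x, z}; □¬p ∧ p there: t:T, v:F, x:T, z:T. ✗
t: no successors, so □(□¬p ∧ p) holds vacuously. ✓
u: successors {v}; □¬p ∧ p there: v:F. ✗
v: no successors, so □(□¬p ∧ p) holds vacuously. ✓
w: successors {t, v}; □¬p ∧ p there: t:T, v:F. ✗
x: no successors, so □(□¬p ∧ p) holds vacuously. ✓
y: successors {x, z}; □¬p ∧ p there: x:T, z:T. ✓
z: no successors, so □(□¬p ∧ p) holds vacuously. ✓
— 5 worlds.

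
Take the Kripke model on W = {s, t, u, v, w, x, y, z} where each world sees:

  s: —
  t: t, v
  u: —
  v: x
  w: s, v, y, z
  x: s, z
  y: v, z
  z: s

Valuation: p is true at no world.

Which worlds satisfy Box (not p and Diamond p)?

s: no successors, so Box (not p and Diamond p) holds vacuously. ✓
t: successors {t, v}; not p and Diamond p there: t:F, v:F. ✗
u: no successors, so Box (not p and Diamond p) holds vacuously. ✓
v: successors {x}; not p and Diamond p there: x:F. ✗
w: successors {s, v, y, z}; not p and Diamond p there: s:F, v:F, y:F, z:F. ✗
x: successors {s, z}; not p and Diamond p there: s:F, z:F. ✗
y: successors {v, z}; not p and Diamond p there: v:F, z:F. ✗
z: successors {s}; not p and Diamond p there: s:F. ✗

{s, u}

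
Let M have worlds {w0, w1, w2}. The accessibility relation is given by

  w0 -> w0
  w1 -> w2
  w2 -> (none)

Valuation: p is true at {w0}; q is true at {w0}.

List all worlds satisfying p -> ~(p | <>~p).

{w1, w2}

w0: p is T, ~(p | <>~p) is F. ✗
w1: p is F, ~(p | <>~p) is F. ✓
w2: p is F, ~(p | <>~p) is T. ✓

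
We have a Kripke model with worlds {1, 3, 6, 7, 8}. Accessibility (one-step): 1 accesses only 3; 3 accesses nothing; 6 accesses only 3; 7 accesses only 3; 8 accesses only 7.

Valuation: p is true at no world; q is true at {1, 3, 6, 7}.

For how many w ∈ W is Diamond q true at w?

1: successors {3}; q there: 3:T. ✓
3: no successors, so Diamond q fails. ✗
6: successors {3}; q there: 3:T. ✓
7: successors {3}; q there: 3:T. ✓
8: successors {7}; q there: 7:T. ✓
Satisfying worlds: {1, 6, 7, 8}.

4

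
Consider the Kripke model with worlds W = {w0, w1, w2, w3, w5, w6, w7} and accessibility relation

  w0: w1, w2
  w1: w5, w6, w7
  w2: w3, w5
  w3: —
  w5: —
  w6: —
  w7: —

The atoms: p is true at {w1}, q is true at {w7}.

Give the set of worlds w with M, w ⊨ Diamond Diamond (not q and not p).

w0: successors {w1, w2}; Diamond (not q and not p) there: w1:T, w2:T. ✓
w1: successors {w5, w6, w7}; Diamond (not q and not p) there: w5:F, w6:F, w7:F. ✗
w2: successors {w3, w5}; Diamond (not q and not p) there: w3:F, w5:F. ✗
w3: no successors, so Diamond Diamond (not q and not p) fails. ✗
w5: no successors, so Diamond Diamond (not q and not p) fails. ✗
w6: no successors, so Diamond Diamond (not q and not p) fails. ✗
w7: no successors, so Diamond Diamond (not q and not p) fails. ✗

{w0}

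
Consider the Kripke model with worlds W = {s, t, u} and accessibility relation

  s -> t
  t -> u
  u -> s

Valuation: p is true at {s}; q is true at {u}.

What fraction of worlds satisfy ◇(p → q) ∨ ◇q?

2/3

s: ◇(p → q) is T, ◇q is F. ✓
t: ◇(p → q) is T, ◇q is T. ✓
u: ◇(p → q) is F, ◇q is F. ✗
That's 2 of 3 worlds, so 2/3.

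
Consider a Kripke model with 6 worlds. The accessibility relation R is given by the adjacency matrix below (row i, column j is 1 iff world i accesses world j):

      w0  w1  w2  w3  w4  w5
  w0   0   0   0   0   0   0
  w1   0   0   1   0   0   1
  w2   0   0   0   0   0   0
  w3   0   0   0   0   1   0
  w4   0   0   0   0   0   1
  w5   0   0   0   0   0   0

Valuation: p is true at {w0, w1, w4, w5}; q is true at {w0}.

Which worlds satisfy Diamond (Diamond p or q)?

{w3}

w0: no successors, so Diamond (Diamond p or q) fails. ✗
w1: successors {w2, w5}; Diamond p or q there: w2:F, w5:F. ✗
w2: no successors, so Diamond (Diamond p or q) fails. ✗
w3: successors {w4}; Diamond p or q there: w4:T. ✓
w4: successors {w5}; Diamond p or q there: w5:F. ✗
w5: no successors, so Diamond (Diamond p or q) fails. ✗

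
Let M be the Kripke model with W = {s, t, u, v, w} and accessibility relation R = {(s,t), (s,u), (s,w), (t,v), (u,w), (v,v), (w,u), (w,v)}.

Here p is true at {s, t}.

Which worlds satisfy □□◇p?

s: successors {t, u, w}; □◇p there: t:F, u:F, w:F. ✗
t: successors {v}; □◇p there: v:F. ✗
u: successors {w}; □◇p there: w:F. ✗
v: successors {v}; □◇p there: v:F. ✗
w: successors {u, v}; □◇p there: u:F, v:F. ✗

∅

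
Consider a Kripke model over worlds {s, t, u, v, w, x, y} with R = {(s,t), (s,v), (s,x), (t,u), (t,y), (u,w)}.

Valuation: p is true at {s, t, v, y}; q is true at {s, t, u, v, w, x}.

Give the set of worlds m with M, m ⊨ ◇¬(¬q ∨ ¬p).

s: successors {t, v, x}; ¬(¬q ∨ ¬p) there: t:T, v:T, x:F. ✓
t: successors {u, y}; ¬(¬q ∨ ¬p) there: u:F, y:F. ✗
u: successors {w}; ¬(¬q ∨ ¬p) there: w:F. ✗
v: no successors, so ◇¬(¬q ∨ ¬p) fails. ✗
w: no successors, so ◇¬(¬q ∨ ¬p) fails. ✗
x: no successors, so ◇¬(¬q ∨ ¬p) fails. ✗
y: no successors, so ◇¬(¬q ∨ ¬p) fails. ✗

{s}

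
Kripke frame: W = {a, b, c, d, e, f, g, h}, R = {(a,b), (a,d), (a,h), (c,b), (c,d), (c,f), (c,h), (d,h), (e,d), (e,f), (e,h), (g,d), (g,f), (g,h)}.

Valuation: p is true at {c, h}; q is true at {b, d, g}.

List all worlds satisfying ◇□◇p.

a: successors {b, d, h}; □◇p there: b:T, d:F, h:T. ✓
b: no successors, so ◇□◇p fails. ✗
c: successors {b, d, f, h}; □◇p there: b:T, d:F, f:T, h:T. ✓
d: successors {h}; □◇p there: h:T. ✓
e: successors {d, f, h}; □◇p there: d:F, f:T, h:T. ✓
f: no successors, so ◇□◇p fails. ✗
g: successors {d, f, h}; □◇p there: d:F, f:T, h:T. ✓
h: no successors, so ◇□◇p fails. ✗

{a, c, d, e, g}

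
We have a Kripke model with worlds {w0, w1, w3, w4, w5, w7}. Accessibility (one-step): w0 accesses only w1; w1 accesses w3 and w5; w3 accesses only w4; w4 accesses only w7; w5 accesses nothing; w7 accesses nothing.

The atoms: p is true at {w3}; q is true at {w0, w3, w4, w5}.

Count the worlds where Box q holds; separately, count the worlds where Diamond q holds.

For Box q:
w0: successors {w1}; q there: w1:F. ✗
w1: successors {w3, w5}; q there: w3:T, w5:T. ✓
w3: successors {w4}; q there: w4:T. ✓
w4: successors {w7}; q there: w7:F. ✗
w5: no successors, so Box q holds vacuously. ✓
w7: no successors, so Box q holds vacuously. ✓
— 4 worlds.
For Diamond q:
w0: successors {w1}; q there: w1:F. ✗
w1: successors {w3, w5}; q there: w3:T, w5:T. ✓
w3: successors {w4}; q there: w4:T. ✓
w4: successors {w7}; q there: w7:F. ✗
w5: no successors, so Diamond q fails. ✗
w7: no successors, so Diamond q fails. ✗
— 2 worlds.

4 and 2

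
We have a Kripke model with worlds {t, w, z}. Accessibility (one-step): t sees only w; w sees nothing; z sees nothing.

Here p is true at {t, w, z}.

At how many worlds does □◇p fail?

1

t: successors {w}; ◇p there: w:F. ✗
w: no successors, so □◇p holds vacuously. ✓
z: no successors, so □◇p holds vacuously. ✓
Satisfying worlds: {w, z}.
So □◇p fails at the other 1 world.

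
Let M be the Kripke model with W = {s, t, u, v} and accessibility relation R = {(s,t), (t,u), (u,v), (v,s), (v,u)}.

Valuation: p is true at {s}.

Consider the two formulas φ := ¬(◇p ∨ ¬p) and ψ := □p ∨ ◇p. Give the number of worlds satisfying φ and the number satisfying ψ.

1 and 1

For ¬(◇p ∨ ¬p):
s: ◇p ∨ ¬p is F. ✓
t: ◇p ∨ ¬p is T. ✗
u: ◇p ∨ ¬p is T. ✗
v: ◇p ∨ ¬p is T. ✗
— 1 world.
For □p ∨ ◇p:
s: □p is F, ◇p is F. ✗
t: □p is F, ◇p is F. ✗
u: □p is F, ◇p is F. ✗
v: □p is F, ◇p is T. ✓
— 1 world.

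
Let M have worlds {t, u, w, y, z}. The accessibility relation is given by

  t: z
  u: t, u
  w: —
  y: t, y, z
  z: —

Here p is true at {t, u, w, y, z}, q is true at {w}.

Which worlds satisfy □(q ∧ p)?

t: successors {z}; q ∧ p there: z:F. ✗
u: successors {t, u}; q ∧ p there: t:F, u:F. ✗
w: no successors, so □(q ∧ p) holds vacuously. ✓
y: successors {t, y, z}; q ∧ p there: t:F, y:F, z:F. ✗
z: no successors, so □(q ∧ p) holds vacuously. ✓

{w, z}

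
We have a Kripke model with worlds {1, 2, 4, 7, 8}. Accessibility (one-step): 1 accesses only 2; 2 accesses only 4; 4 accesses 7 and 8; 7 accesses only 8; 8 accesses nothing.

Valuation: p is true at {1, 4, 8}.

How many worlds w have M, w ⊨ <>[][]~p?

1: successors {2}; [][]~p there: 2:F. ✗
2: successors {4}; [][]~p there: 4:F. ✗
4: successors {7, 8}; [][]~p there: 7:T, 8:T. ✓
7: successors {8}; [][]~p there: 8:T. ✓
8: no successors, so <>[][]~p fails. ✗
Satisfying worlds: {4, 7}.

2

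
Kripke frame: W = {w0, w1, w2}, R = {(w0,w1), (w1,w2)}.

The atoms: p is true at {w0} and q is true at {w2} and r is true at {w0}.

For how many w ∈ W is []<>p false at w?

w0: successors {w1}; <>p there: w1:F. ✗
w1: successors {w2}; <>p there: w2:F. ✗
w2: no successors, so []<>p holds vacuously. ✓
Satisfying worlds: {w2}.
So []<>p fails at the other 2 worlds.

2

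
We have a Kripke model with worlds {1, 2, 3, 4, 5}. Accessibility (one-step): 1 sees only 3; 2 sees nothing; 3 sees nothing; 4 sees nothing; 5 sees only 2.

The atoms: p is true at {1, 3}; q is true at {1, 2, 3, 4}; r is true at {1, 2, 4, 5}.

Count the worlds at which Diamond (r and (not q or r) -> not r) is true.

1: successors {3}; r and (not q or r) -> not r there: 3:T. ✓
2: no successors, so Diamond (r and (not q or r) -> not r) fails. ✗
3: no successors, so Diamond (r and (not q or r) -> not r) fails. ✗
4: no successors, so Diamond (r and (not q or r) -> not r) fails. ✗
5: successors {2}; r and (not q or r) -> not r there: 2:F. ✗
Satisfying worlds: {1}.

1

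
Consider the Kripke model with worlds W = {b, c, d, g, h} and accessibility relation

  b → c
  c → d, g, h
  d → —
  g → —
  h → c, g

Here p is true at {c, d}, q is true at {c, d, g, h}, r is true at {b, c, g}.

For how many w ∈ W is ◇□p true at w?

b: successors {c}; □p there: c:F. ✗
c: successors {d, g, h}; □p there: d:T, g:T, h:F. ✓
d: no successors, so ◇□p fails. ✗
g: no successors, so ◇□p fails. ✗
h: successors {c, g}; □p there: c:F, g:T. ✓
Satisfying worlds: {c, h}.

2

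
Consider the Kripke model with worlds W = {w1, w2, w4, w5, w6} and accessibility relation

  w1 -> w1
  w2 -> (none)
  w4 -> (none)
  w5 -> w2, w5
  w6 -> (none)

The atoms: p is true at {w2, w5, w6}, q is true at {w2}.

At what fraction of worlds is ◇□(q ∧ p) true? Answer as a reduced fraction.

1/5

w1: successors {w1}; □(q ∧ p) there: w1:F. ✗
w2: no successors, so ◇□(q ∧ p) fails. ✗
w4: no successors, so ◇□(q ∧ p) fails. ✗
w5: successors {w2, w5}; □(q ∧ p) there: w2:T, w5:F. ✓
w6: no successors, so ◇□(q ∧ p) fails. ✗
That's 1 of 5 worlds, so 1/5.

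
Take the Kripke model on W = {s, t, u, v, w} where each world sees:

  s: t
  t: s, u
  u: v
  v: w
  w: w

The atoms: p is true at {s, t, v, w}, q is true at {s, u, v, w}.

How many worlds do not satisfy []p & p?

2

s: []p is T, p is T. ✓
t: []p is F, p is T. ✗
u: []p is T, p is F. ✗
v: []p is T, p is T. ✓
w: []p is T, p is T. ✓
Satisfying worlds: {s, v, w}.
So []p & p fails at the other 2 worlds.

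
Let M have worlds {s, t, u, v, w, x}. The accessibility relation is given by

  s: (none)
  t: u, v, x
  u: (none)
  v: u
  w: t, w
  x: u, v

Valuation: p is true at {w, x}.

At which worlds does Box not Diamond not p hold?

{s, u, v}

s: no successors, so Box not Diamond not p holds vacuously. ✓
t: successors {u, v, x}; not Diamond not p there: u:T, v:F, x:F. ✗
u: no successors, so Box not Diamond not p holds vacuously. ✓
v: successors {u}; not Diamond not p there: u:T. ✓
w: successors {t, w}; not Diamond not p there: t:F, w:F. ✗
x: successors {u, v}; not Diamond not p there: u:T, v:F. ✗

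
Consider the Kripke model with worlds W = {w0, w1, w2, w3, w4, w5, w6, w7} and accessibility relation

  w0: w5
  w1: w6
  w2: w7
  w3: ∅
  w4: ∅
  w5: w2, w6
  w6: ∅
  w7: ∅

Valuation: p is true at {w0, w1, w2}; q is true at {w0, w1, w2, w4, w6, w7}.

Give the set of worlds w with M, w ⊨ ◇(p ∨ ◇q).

w0: successors {w5}; p ∨ ◇q there: w5:T. ✓
w1: successors {w6}; p ∨ ◇q there: w6:F. ✗
w2: successors {w7}; p ∨ ◇q there: w7:F. ✗
w3: no successors, so ◇(p ∨ ◇q) fails. ✗
w4: no successors, so ◇(p ∨ ◇q) fails. ✗
w5: successors {w2, w6}; p ∨ ◇q there: w2:T, w6:F. ✓
w6: no successors, so ◇(p ∨ ◇q) fails. ✗
w7: no successors, so ◇(p ∨ ◇q) fails. ✗

{w0, w5}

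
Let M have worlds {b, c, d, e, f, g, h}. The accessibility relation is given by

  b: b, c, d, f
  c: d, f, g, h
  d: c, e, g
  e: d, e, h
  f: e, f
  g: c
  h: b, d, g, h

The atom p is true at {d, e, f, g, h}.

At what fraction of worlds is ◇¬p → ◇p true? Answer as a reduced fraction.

b: ◇¬p is T, ◇p is T. ✓
c: ◇¬p is F, ◇p is T. ✓
d: ◇¬p is T, ◇p is T. ✓
e: ◇¬p is F, ◇p is T. ✓
f: ◇¬p is F, ◇p is T. ✓
g: ◇¬p is T, ◇p is F. ✗
h: ◇¬p is T, ◇p is T. ✓
That's 6 of 7 worlds, so 6/7.

6/7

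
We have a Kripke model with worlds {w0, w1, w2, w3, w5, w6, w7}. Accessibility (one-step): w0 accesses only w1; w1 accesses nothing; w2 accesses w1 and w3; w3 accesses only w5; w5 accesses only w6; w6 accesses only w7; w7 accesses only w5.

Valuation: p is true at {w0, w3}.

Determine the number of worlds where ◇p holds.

1

w0: successors {w1}; p there: w1:F. ✗
w1: no successors, so ◇p fails. ✗
w2: successors {w1, w3}; p there: w1:F, w3:T. ✓
w3: successors {w5}; p there: w5:F. ✗
w5: successors {w6}; p there: w6:F. ✗
w6: successors {w7}; p there: w7:F. ✗
w7: successors {w5}; p there: w5:F. ✗
Satisfying worlds: {w2}.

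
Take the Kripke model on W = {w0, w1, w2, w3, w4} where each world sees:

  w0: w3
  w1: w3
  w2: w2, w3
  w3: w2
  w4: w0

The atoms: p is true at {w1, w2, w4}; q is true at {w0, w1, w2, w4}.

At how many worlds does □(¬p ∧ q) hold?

w0: successors {w3}; ¬p ∧ q there: w3:F. ✗
w1: successors {w3}; ¬p ∧ q there: w3:F. ✗
w2: successors {w2, w3}; ¬p ∧ q there: w2:F, w3:F. ✗
w3: successors {w2}; ¬p ∧ q there: w2:F. ✗
w4: successors {w0}; ¬p ∧ q there: w0:T. ✓
Satisfying worlds: {w4}.

1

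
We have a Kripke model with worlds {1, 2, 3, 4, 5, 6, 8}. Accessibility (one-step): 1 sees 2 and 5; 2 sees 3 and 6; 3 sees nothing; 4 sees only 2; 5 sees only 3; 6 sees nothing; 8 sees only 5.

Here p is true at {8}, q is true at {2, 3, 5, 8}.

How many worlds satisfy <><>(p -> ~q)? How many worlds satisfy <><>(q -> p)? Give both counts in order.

For <><>(p -> ~q):
1: successors {2, 5}; <>(p -> ~q) there: 2:T, 5:T. ✓
2: successors {3, 6}; <>(p -> ~q) there: 3:F, 6:F. ✗
3: no successors, so <><>(p -> ~q) fails. ✗
4: successors {2}; <>(p -> ~q) there: 2:T. ✓
5: successors {3}; <>(p -> ~q) there: 3:F. ✗
6: no successors, so <><>(p -> ~q) fails. ✗
8: successors {5}; <>(p -> ~q) there: 5:T. ✓
— 3 worlds.
For <><>(q -> p):
1: successors {2, 5}; <>(q -> p) there: 2:T, 5:F. ✓
2: successors {3, 6}; <>(q -> p) there: 3:F, 6:F. ✗
3: no successors, so <><>(q -> p) fails. ✗
4: successors {2}; <>(q -> p) there: 2:T. ✓
5: successors {3}; <>(q -> p) there: 3:F. ✗
6: no successors, so <><>(q -> p) fails. ✗
8: successors {5}; <>(q -> p) there: 5:F. ✗
— 2 worlds.

3 and 2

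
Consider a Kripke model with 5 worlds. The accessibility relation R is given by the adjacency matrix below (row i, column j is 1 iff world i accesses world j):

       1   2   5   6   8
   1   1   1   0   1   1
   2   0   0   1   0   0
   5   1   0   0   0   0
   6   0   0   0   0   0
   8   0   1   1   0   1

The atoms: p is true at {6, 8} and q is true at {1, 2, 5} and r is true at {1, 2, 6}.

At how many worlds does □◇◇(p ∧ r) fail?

1: successors {1, 2, 6, 8}; ◇◇(p ∧ r) there: 1:T, 2:F, 6:F, 8:F. ✗
2: successors {5}; ◇◇(p ∧ r) there: 5:T. ✓
5: successors {1}; ◇◇(p ∧ r) there: 1:T. ✓
6: no successors, so □◇◇(p ∧ r) holds vacuously. ✓
8: successors {2, 5, 8}; ◇◇(p ∧ r) there: 2:F, 5:T, 8:F. ✗
Satisfying worlds: {2, 5, 6}.
So □◇◇(p ∧ r) fails at the other 2 worlds.

2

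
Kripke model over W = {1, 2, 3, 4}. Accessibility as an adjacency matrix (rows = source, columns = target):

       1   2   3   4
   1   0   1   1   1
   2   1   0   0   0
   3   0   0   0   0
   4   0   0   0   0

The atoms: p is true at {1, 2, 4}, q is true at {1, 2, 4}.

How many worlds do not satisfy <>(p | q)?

2

1: successors {2, 3, 4}; p | q there: 2:T, 3:F, 4:T. ✓
2: successors {1}; p | q there: 1:T. ✓
3: no successors, so <>(p | q) fails. ✗
4: no successors, so <>(p | q) fails. ✗
Satisfying worlds: {1, 2}.
So <>(p | q) fails at the other 2 worlds.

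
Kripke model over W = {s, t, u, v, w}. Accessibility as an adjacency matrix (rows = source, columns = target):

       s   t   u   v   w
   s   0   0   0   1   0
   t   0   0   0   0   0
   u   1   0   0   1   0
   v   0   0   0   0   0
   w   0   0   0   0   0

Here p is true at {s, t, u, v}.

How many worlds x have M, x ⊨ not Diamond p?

s: Diamond p is T. ✗
t: Diamond p is F. ✓
u: Diamond p is T. ✗
v: Diamond p is F. ✓
w: Diamond p is F. ✓
Satisfying worlds: {t, v, w}.

3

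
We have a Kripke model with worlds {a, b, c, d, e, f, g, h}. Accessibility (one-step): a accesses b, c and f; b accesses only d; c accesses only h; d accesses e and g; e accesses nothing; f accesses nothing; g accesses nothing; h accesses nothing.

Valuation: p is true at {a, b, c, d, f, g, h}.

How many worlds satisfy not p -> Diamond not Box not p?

a: not p is F, Diamond not Box not p is T. ✓
b: not p is F, Diamond not Box not p is T. ✓
c: not p is F, Diamond not Box not p is F. ✓
d: not p is F, Diamond not Box not p is F. ✓
e: not p is T, Diamond not Box not p is F. ✗
f: not p is F, Diamond not Box not p is F. ✓
g: not p is F, Diamond not Box not p is F. ✓
h: not p is F, Diamond not Box not p is F. ✓
Satisfying worlds: {a, b, c, d, f, g, h}.

7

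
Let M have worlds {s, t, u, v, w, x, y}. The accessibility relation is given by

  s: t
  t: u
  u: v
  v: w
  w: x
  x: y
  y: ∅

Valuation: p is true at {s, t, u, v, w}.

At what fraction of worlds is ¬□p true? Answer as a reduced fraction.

2/7

s: □p is T. ✗
t: □p is T. ✗
u: □p is T. ✗
v: □p is T. ✗
w: □p is F. ✓
x: □p is F. ✓
y: □p is T. ✗
That's 2 of 7 worlds, so 2/7.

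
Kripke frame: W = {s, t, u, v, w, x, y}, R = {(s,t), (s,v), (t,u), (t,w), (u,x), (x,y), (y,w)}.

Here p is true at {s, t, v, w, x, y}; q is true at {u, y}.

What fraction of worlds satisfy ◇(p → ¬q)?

s: successors {t, v}; p → ¬q there: t:T, v:T. ✓
t: successors {u, w}; p → ¬q there: u:T, w:T. ✓
u: successors {x}; p → ¬q there: x:T. ✓
v: no successors, so ◇(p → ¬q) fails. ✗
w: no successors, so ◇(p → ¬q) fails. ✗
x: successors {y}; p → ¬q there: y:F. ✗
y: successors {w}; p → ¬q there: w:T. ✓
That's 4 of 7 worlds, so 4/7.

4/7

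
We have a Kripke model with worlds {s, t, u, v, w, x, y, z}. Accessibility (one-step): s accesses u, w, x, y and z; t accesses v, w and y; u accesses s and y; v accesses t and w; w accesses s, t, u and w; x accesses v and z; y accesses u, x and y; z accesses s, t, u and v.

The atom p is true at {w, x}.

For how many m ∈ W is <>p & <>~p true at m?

5

s: <>p is T, <>~p is T. ✓
t: <>p is T, <>~p is T. ✓
u: <>p is F, <>~p is T. ✗
v: <>p is T, <>~p is T. ✓
w: <>p is T, <>~p is T. ✓
x: <>p is F, <>~p is T. ✗
y: <>p is T, <>~p is T. ✓
z: <>p is F, <>~p is T. ✗
Satisfying worlds: {s, t, v, w, y}.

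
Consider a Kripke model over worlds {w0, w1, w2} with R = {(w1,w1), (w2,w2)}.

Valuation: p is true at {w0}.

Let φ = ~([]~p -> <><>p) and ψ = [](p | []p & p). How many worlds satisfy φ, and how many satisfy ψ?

3 and 1

For ~([]~p -> <><>p):
w0: []~p -> <><>p is F. ✓
w1: []~p -> <><>p is F. ✓
w2: []~p -> <><>p is F. ✓
— 3 worlds.
For [](p | []p & p):
w0: no successors, so [](p | []p & p) holds vacuously. ✓
w1: successors {w1}; p | []p & p there: w1:F. ✗
w2: successors {w2}; p | []p & p there: w2:F. ✗
— 1 world.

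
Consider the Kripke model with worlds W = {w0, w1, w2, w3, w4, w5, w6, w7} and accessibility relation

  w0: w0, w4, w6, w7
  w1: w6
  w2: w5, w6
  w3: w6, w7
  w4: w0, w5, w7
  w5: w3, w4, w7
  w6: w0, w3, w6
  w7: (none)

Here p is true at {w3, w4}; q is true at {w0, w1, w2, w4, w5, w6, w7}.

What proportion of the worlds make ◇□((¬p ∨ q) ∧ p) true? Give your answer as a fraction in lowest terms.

w0: successors {w0, w4, w6, w7}; □((¬p ∨ q) ∧ p) there: w0:F, w4:F, w6:F, w7:T. ✓
w1: successors {w6}; □((¬p ∨ q) ∧ p) there: w6:F. ✗
w2: successors {w5, w6}; □((¬p ∨ q) ∧ p) there: w5:F, w6:F. ✗
w3: successors {w6, w7}; □((¬p ∨ q) ∧ p) there: w6:F, w7:T. ✓
w4: successors {w0, w5, w7}; □((¬p ∨ q) ∧ p) there: w0:F, w5:F, w7:T. ✓
w5: successors {w3, w4, w7}; □((¬p ∨ q) ∧ p) there: w3:F, w4:F, w7:T. ✓
w6: successors {w0, w3, w6}; □((¬p ∨ q) ∧ p) there: w0:F, w3:F, w6:F. ✗
w7: no successors, so ◇□((¬p ∨ q) ∧ p) fails. ✗
That's 4 of 8 worlds, so 4/8 = 1/2.

1/2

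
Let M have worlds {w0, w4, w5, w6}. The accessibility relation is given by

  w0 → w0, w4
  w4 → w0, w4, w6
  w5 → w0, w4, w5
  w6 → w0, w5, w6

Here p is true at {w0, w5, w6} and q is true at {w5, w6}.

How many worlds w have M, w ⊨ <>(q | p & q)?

w0: successors {w0, w4}; q | p & q there: w0:F, w4:F. ✗
w4: successors {w0, w4, w6}; q | p & q there: w0:F, w4:F, w6:T. ✓
w5: successors {w0, w4, w5}; q | p & q there: w0:F, w4:F, w5:T. ✓
w6: successors {w0, w5, w6}; q | p & q there: w0:F, w5:T, w6:T. ✓
Satisfying worlds: {w4, w5, w6}.

3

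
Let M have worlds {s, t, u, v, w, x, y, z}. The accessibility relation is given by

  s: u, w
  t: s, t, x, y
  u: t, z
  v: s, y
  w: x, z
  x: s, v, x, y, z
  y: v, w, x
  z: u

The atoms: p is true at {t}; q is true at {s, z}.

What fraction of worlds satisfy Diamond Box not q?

s: successors {u, w}; Box not q there: u:F, w:F. ✗
t: successors {s, t, x, y}; Box not q there: s:T, t:F, x:F, y:T. ✓
u: successors {t, z}; Box not q there: t:F, z:T. ✓
v: successors {s, y}; Box not q there: s:T, y:T. ✓
w: successors {x, z}; Box not q there: x:F, z:T. ✓
x: successors {s, v, x, y, z}; Box not q there: s:T, v:F, x:F, y:T, z:T. ✓
y: successors {v, w, x}; Box not q there: v:F, w:F, x:F. ✗
z: successors {u}; Box not q there: u:F. ✗
That's 5 of 8 worlds, so 5/8.

5/8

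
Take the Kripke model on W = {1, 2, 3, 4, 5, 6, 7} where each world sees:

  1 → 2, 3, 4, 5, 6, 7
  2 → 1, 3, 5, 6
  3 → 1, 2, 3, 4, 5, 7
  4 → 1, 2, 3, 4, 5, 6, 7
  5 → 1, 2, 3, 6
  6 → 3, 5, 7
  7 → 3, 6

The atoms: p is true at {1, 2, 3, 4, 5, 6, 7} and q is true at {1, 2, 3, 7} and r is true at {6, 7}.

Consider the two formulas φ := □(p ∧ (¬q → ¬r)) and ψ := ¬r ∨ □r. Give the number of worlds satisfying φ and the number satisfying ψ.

For □(p ∧ (¬q → ¬r)):
1: successors {2, 3, 4, 5, 6, 7}; p ∧ (¬q → ¬r) there: 2:T, 3:T, 4:T, 5:T, 6:F, 7:T. ✗
2: successors {1, 3, 5, 6}; p ∧ (¬q → ¬r) there: 1:T, 3:T, 5:T, 6:F. ✗
3: successors {1, 2, 3, 4, 5, 7}; p ∧ (¬q → ¬r) there: 1:T, 2:T, 3:T, 4:T, 5:T, 7:T. ✓
4: successors {1, 2, 3, 4, 5, 6, 7}; p ∧ (¬q → ¬r) there: 1:T, 2:T, 3:T, 4:T, 5:T, 6:F, 7:T. ✗
5: successors {1, 2, 3, 6}; p ∧ (¬q → ¬r) there: 1:T, 2:T, 3:T, 6:F. ✗
6: successors {3, 5, 7}; p ∧ (¬q → ¬r) there: 3:T, 5:T, 7:T. ✓
7: successors {3, 6}; p ∧ (¬q → ¬r) there: 3:T, 6:F. ✗
— 2 worlds.
For ¬r ∨ □r:
1: ¬r is T, □r is F. ✓
2: ¬r is T, □r is F. ✓
3: ¬r is T, □r is F. ✓
4: ¬r is T, □r is F. ✓
5: ¬r is T, □r is F. ✓
6: ¬r is F, □r is F. ✗
7: ¬r is F, □r is F. ✗
— 5 worlds.

2 and 5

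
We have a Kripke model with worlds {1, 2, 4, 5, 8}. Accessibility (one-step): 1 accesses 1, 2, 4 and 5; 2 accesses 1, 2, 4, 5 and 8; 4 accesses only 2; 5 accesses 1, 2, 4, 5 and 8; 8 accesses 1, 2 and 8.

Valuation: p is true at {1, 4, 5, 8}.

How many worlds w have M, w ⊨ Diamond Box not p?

3

1: successors {1, 2, 4, 5}; Box not p there: 1:F, 2:F, 4:T, 5:F. ✓
2: successors {1, 2, 4, 5, 8}; Box not p there: 1:F, 2:F, 4:T, 5:F, 8:F. ✓
4: successors {2}; Box not p there: 2:F. ✗
5: successors {1, 2, 4, 5, 8}; Box not p there: 1:F, 2:F, 4:T, 5:F, 8:F. ✓
8: successors {1, 2, 8}; Box not p there: 1:F, 2:F, 8:F. ✗
Satisfying worlds: {1, 2, 5}.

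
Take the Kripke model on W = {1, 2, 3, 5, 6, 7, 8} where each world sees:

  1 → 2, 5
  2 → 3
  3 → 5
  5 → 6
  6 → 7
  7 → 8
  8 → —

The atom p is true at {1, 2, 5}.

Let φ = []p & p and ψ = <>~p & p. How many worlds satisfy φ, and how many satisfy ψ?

1 and 2

For []p & p:
1: []p is T, p is T. ✓
2: []p is F, p is T. ✗
3: []p is T, p is F. ✗
5: []p is F, p is T. ✗
6: []p is F, p is F. ✗
7: []p is F, p is F. ✗
8: []p is T, p is F. ✗
— 1 world.
For <>~p & p:
1: <>~p is F, p is T. ✗
2: <>~p is T, p is T. ✓
3: <>~p is F, p is F. ✗
5: <>~p is T, p is T. ✓
6: <>~p is T, p is F. ✗
7: <>~p is T, p is F. ✗
8: <>~p is F, p is F. ✗
— 2 worlds.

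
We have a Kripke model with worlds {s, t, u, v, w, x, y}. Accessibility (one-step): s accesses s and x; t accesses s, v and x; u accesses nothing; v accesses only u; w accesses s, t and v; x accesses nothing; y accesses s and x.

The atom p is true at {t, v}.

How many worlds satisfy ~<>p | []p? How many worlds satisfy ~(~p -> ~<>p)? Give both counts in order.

5 and 1

For ~<>p | []p:
s: ~<>p is T, []p is F. ✓
t: ~<>p is F, []p is F. ✗
u: ~<>p is T, []p is T. ✓
v: ~<>p is T, []p is F. ✓
w: ~<>p is F, []p is F. ✗
x: ~<>p is T, []p is T. ✓
y: ~<>p is T, []p is F. ✓
— 5 worlds.
For ~(~p -> ~<>p):
s: ~p -> ~<>p is T. ✗
t: ~p -> ~<>p is T. ✗
u: ~p -> ~<>p is T. ✗
v: ~p -> ~<>p is T. ✗
w: ~p -> ~<>p is F. ✓
x: ~p -> ~<>p is T. ✗
y: ~p -> ~<>p is T. ✗
— 1 world.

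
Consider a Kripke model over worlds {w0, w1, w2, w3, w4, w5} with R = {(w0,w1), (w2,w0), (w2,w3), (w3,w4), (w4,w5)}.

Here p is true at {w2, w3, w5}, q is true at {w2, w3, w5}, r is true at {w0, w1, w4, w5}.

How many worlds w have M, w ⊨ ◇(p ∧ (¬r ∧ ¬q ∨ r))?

1

w0: successors {w1}; p ∧ (¬r ∧ ¬q ∨ r) there: w1:F. ✗
w1: no successors, so ◇(p ∧ (¬r ∧ ¬q ∨ r)) fails. ✗
w2: successors {w0, w3}; p ∧ (¬r ∧ ¬q ∨ r) there: w0:F, w3:F. ✗
w3: successors {w4}; p ∧ (¬r ∧ ¬q ∨ r) there: w4:F. ✗
w4: successors {w5}; p ∧ (¬r ∧ ¬q ∨ r) there: w5:T. ✓
w5: no successors, so ◇(p ∧ (¬r ∧ ¬q ∨ r)) fails. ✗
Satisfying worlds: {w4}.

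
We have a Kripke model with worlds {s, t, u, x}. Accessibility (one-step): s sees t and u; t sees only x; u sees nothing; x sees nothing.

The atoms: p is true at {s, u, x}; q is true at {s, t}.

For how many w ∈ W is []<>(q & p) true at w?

s: successors {t, u}; <>(q & p) there: t:F, u:F. ✗
t: successors {x}; <>(q & p) there: x:F. ✗
u: no successors, so []<>(q & p) holds vacuously. ✓
x: no successors, so []<>(q & p) holds vacuously. ✓
Satisfying worlds: {u, x}.

2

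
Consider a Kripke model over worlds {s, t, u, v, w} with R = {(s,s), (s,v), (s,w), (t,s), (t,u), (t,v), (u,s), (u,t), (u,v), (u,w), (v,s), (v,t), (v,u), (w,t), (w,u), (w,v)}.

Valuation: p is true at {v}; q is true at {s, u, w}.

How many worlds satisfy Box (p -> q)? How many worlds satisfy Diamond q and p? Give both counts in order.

1 and 1

For Box (p -> q):
s: successors {s, v, w}; p -> q there: s:T, v:F, w:T. ✗
t: successors {s, u, v}; p -> q there: s:T, u:T, v:F. ✗
u: successors {s, t, v, w}; p -> q there: s:T, t:T, v:F, w:T. ✗
v: successors {s, t, u}; p -> q there: s:T, t:T, u:T. ✓
w: successors {t, u, v}; p -> q there: t:T, u:T, v:F. ✗
— 1 world.
For Diamond q and p:
s: Diamond q is T, p is F. ✗
t: Diamond q is T, p is F. ✗
u: Diamond q is T, p is F. ✗
v: Diamond q is T, p is T. ✓
w: Diamond q is T, p is F. ✗
— 1 world.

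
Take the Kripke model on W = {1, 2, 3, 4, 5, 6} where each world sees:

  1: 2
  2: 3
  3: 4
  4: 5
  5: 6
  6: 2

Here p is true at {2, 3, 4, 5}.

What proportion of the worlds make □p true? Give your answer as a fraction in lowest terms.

1: successors {2}; p there: 2:T. ✓
2: successors {3}; p there: 3:T. ✓
3: successors {4}; p there: 4:T. ✓
4: successors {5}; p there: 5:T. ✓
5: successors {6}; p there: 6:F. ✗
6: successors {2}; p there: 2:T. ✓
That's 5 of 6 worlds, so 5/6.

5/6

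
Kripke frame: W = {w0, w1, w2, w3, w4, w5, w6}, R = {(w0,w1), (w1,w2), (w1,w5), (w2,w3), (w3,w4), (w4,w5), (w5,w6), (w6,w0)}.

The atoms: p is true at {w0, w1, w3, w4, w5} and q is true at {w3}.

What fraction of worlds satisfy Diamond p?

6/7

w0: successors {w1}; p there: w1:T. ✓
w1: successors {w2, w5}; p there: w2:F, w5:T. ✓
w2: successors {w3}; p there: w3:T. ✓
w3: successors {w4}; p there: w4:T. ✓
w4: successors {w5}; p there: w5:T. ✓
w5: successors {w6}; p there: w6:F. ✗
w6: successors {w0}; p there: w0:T. ✓
That's 6 of 7 worlds, so 6/7.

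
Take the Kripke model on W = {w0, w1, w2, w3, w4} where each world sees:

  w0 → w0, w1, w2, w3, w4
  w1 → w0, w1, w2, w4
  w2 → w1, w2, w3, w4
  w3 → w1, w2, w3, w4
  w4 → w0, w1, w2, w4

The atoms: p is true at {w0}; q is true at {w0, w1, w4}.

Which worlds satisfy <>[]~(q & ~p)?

∅

w0: successors {w0, w1, w2, w3, w4}; []~(q & ~p) there: w0:F, w1:F, w2:F, w3:F, w4:F. ✗
w1: successors {w0, w1, w2, w4}; []~(q & ~p) there: w0:F, w1:F, w2:F, w4:F. ✗
w2: successors {w1, w2, w3, w4}; []~(q & ~p) there: w1:F, w2:F, w3:F, w4:F. ✗
w3: successors {w1, w2, w3, w4}; []~(q & ~p) there: w1:F, w2:F, w3:F, w4:F. ✗
w4: successors {w0, w1, w2, w4}; []~(q & ~p) there: w0:F, w1:F, w2:F, w4:F. ✗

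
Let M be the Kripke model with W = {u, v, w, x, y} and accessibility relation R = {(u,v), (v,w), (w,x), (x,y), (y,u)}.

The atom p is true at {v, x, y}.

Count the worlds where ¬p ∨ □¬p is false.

1

u: ¬p is T, □¬p is F. ✓
v: ¬p is F, □¬p is T. ✓
w: ¬p is T, □¬p is F. ✓
x: ¬p is F, □¬p is F. ✗
y: ¬p is F, □¬p is T. ✓
Satisfying worlds: {u, v, w, y}.
So ¬p ∨ □¬p fails at the other 1 world.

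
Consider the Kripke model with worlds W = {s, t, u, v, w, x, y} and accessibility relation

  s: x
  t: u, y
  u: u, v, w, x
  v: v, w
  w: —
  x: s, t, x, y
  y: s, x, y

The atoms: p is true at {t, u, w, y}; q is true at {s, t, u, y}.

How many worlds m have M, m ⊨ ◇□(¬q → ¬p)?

s: successors {x}; □(¬q → ¬p) there: x:T. ✓
t: successors {u, y}; □(¬q → ¬p) there: u:F, y:T. ✓
u: successors {u, v, w, x}; □(¬q → ¬p) there: u:F, v:F, w:T, x:T. ✓
v: successors {v, w}; □(¬q → ¬p) there: v:F, w:T. ✓
w: no successors, so ◇□(¬q → ¬p) fails. ✗
x: successors {s, t, x, y}; □(¬q → ¬p) there: s:T, t:T, x:T, y:T. ✓
y: successors {s, x, y}; □(¬q → ¬p) there: s:T, x:T, y:T. ✓
Satisfying worlds: {s, t, u, v, x, y}.

6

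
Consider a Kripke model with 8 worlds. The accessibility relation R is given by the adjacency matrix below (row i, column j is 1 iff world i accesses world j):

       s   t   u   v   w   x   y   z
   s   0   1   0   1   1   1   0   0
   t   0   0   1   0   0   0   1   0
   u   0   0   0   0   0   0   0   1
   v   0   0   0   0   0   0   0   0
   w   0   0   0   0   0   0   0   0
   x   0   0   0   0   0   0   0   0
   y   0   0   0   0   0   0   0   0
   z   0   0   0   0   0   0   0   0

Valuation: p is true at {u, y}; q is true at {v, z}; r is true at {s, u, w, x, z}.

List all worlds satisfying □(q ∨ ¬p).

{s, u, v, w, x, y, z}

s: successors {t, v, w, x}; q ∨ ¬p there: t:T, v:T, w:T, x:T. ✓
t: successors {u, y}; q ∨ ¬p there: u:F, y:F. ✗
u: successors {z}; q ∨ ¬p there: z:T. ✓
v: no successors, so □(q ∨ ¬p) holds vacuously. ✓
w: no successors, so □(q ∨ ¬p) holds vacuously. ✓
x: no successors, so □(q ∨ ¬p) holds vacuously. ✓
y: no successors, so □(q ∨ ¬p) holds vacuously. ✓
z: no successors, so □(q ∨ ¬p) holds vacuously. ✓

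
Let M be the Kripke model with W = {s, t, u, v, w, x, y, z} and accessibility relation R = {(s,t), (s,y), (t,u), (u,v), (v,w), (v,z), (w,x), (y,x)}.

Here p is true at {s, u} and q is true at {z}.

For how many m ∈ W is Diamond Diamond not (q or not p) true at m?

s: successors {t, y}; Diamond not (q or not p) there: t:T, y:F. ✓
t: successors {u}; Diamond not (q or not p) there: u:F. ✗
u: successors {v}; Diamond not (q or not p) there: v:F. ✗
v: successors {w, z}; Diamond not (q or not p) there: w:F, z:F. ✗
w: successors {x}; Diamond not (q or not p) there: x:F. ✗
x: no successors, so Diamond Diamond not (q or not p) fails. ✗
y: successors {x}; Diamond not (q or not p) there: x:F. ✗
z: no successors, so Diamond Diamond not (q or not p) fails. ✗
Satisfying worlds: {s}.

1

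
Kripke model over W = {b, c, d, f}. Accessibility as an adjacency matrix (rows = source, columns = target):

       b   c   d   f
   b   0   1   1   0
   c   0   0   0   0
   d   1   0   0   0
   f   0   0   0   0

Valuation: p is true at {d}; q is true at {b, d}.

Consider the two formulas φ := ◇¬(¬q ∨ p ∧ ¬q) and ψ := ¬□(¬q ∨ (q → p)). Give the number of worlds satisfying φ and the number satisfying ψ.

2 and 1

For ◇¬(¬q ∨ p ∧ ¬q):
b: successors {c, d}; ¬(¬q ∨ p ∧ ¬q) there: c:F, d:T. ✓
c: no successors, so ◇¬(¬q ∨ p ∧ ¬q) fails. ✗
d: successors {b}; ¬(¬q ∨ p ∧ ¬q) there: b:T. ✓
f: no successors, so ◇¬(¬q ∨ p ∧ ¬q) fails. ✗
— 2 worlds.
For ¬□(¬q ∨ (q → p)):
b: □(¬q ∨ (q → p)) is T. ✗
c: □(¬q ∨ (q → p)) is T. ✗
d: □(¬q ∨ (q → p)) is F. ✓
f: □(¬q ∨ (q → p)) is T. ✗
— 1 world.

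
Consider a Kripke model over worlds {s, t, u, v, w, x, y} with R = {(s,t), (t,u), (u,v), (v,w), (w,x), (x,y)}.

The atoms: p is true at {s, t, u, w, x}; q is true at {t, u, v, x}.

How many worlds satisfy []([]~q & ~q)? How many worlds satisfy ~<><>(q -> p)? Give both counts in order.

2 and 3

For []([]~q & ~q):
s: successors {t}; []~q & ~q there: t:F. ✗
t: successors {u}; []~q & ~q there: u:F. ✗
u: successors {v}; []~q & ~q there: v:F. ✗
v: successors {w}; []~q & ~q there: w:F. ✗
w: successors {x}; []~q & ~q there: x:F. ✗
x: successors {y}; []~q & ~q there: y:T. ✓
y: no successors, so []([]~q & ~q) holds vacuously. ✓
— 2 worlds.
For ~<><>(q -> p):
s: <><>(q -> p) is T. ✗
t: <><>(q -> p) is F. ✓
u: <><>(q -> p) is T. ✗
v: <><>(q -> p) is T. ✗
w: <><>(q -> p) is T. ✗
x: <><>(q -> p) is F. ✓
y: <><>(q -> p) is F. ✓
— 3 worlds.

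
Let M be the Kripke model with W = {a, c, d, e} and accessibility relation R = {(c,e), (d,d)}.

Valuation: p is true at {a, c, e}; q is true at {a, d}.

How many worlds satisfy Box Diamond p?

2

a: no successors, so Box Diamond p holds vacuously. ✓
c: successors {e}; Diamond p there: e:F. ✗
d: successors {d}; Diamond p there: d:F. ✗
e: no successors, so Box Diamond p holds vacuously. ✓
Satisfying worlds: {a, e}.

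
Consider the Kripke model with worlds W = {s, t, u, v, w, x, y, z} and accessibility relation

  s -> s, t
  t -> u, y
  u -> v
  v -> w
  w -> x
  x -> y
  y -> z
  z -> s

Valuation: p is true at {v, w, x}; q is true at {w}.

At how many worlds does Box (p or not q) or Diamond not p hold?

s: Box (p or not q) is T, Diamond not p is T. ✓
t: Box (p or not q) is T, Diamond not p is T. ✓
u: Box (p or not q) is T, Diamond not p is F. ✓
v: Box (p or not q) is T, Diamond not p is F. ✓
w: Box (p or not q) is T, Diamond not p is F. ✓
x: Box (p or not q) is T, Diamond not p is T. ✓
y: Box (p or not q) is T, Diamond not p is T. ✓
z: Box (p or not q) is T, Diamond not p is T. ✓
Satisfying worlds: {s, t, u, v, w, x, y, z}.

8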